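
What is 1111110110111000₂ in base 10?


Positional values:
Bit 3: 1 × 2^3 = 8
Bit 4: 1 × 2^4 = 16
Bit 5: 1 × 2^5 = 32
Bit 7: 1 × 2^7 = 128
Bit 8: 1 × 2^8 = 256
Bit 10: 1 × 2^10 = 1024
Bit 11: 1 × 2^11 = 2048
Bit 12: 1 × 2^12 = 4096
Bit 13: 1 × 2^13 = 8192
Bit 14: 1 × 2^14 = 16384
Bit 15: 1 × 2^15 = 32768
Sum = 8 + 16 + 32 + 128 + 256 + 1024 + 2048 + 4096 + 8192 + 16384 + 32768
= 64952


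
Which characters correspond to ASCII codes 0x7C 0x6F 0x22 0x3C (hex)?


Codes (hex): 0x7C 0x6F 0x22 0x3C
Per-code ASCII lookup:
  0x7C = 124  (special character) → '|'
  0x6F = 111  (range 97-122: lowercase, 111 - 97 = 14) → 'o'
  0x22 = 34  (special character) → '"'
  0x3C = 60  (special character) → '<'
= '|o"<'


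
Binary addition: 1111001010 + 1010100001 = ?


Align and add column by column (LSB to MSB, carry propagating):
  01111001010
+ 01010100001
  -----------
  col 0: 0 + 1 + 0 (carry in) = 1 → bit 1, carry out 0
  col 1: 1 + 0 + 0 (carry in) = 1 → bit 1, carry out 0
  col 2: 0 + 0 + 0 (carry in) = 0 → bit 0, carry out 0
  col 3: 1 + 0 + 0 (carry in) = 1 → bit 1, carry out 0
  col 4: 0 + 0 + 0 (carry in) = 0 → bit 0, carry out 0
  col 5: 0 + 1 + 0 (carry in) = 1 → bit 1, carry out 0
  col 6: 1 + 0 + 0 (carry in) = 1 → bit 1, carry out 0
  col 7: 1 + 1 + 0 (carry in) = 2 → bit 0, carry out 1
  col 8: 1 + 0 + 1 (carry in) = 2 → bit 0, carry out 1
  col 9: 1 + 1 + 1 (carry in) = 3 → bit 1, carry out 1
  col 10: 0 + 0 + 1 (carry in) = 1 → bit 1, carry out 0
Reading bits MSB→LSB: 11001101011
Strip leading zeros: 11001101011
= 11001101011


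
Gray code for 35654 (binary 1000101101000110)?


Binary: 1000101101000110
Gray code: G = B XOR (B >> 1)
B >> 1 = 0100010110100011
1000101101000110 XOR 0100010110100011:
  1 XOR 0 = 1
  0 XOR 1 = 1
  0 XOR 0 = 0
  0 XOR 0 = 0
  1 XOR 0 = 1
  0 XOR 1 = 1
  1 XOR 0 = 1
  1 XOR 1 = 0
  0 XOR 1 = 1
  1 XOR 0 = 1
  0 XOR 1 = 1
  0 XOR 0 = 0
  0 XOR 0 = 0
  1 XOR 0 = 1
  1 XOR 1 = 0
  0 XOR 1 = 1
= 1100111011100101


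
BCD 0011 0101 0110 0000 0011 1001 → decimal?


Each 4-bit group → digit:
  0011 → 3
  0101 → 5
  0110 → 6
  0000 → 0
  0011 → 3
  1001 → 9
= 356039


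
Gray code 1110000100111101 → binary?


Gray code: 1110000100111101
MSB stays the same: 1
Each subsequent bit = prev_binary XOR current_gray:
  B[1] = 1 XOR 1 = 0
  B[2] = 0 XOR 1 = 1
  B[3] = 1 XOR 0 = 1
  B[4] = 1 XOR 0 = 1
  B[5] = 1 XOR 0 = 1
  B[6] = 1 XOR 0 = 1
  B[7] = 1 XOR 1 = 0
  B[8] = 0 XOR 0 = 0
  B[9] = 0 XOR 0 = 0
  B[10] = 0 XOR 1 = 1
  B[11] = 1 XOR 1 = 0
  B[12] = 0 XOR 1 = 1
  B[13] = 1 XOR 1 = 0
  B[14] = 0 XOR 0 = 0
  B[15] = 0 XOR 1 = 1
= 1011111000101001 (48681 decimal)


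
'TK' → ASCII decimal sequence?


String: 'TK'  (2 characters)
Per-character ASCII lookup:
  'T': uppercase starts at 65: 'T' = 65 + 19 = 84
  'K': uppercase starts at 65: 'K' = 65 + 10 = 75
= 84 75


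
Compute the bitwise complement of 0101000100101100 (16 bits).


Original: 0101000100101100
Invert all bits:
  bit 0: 0 → 1
  bit 1: 1 → 0
  bit 2: 0 → 1
  bit 3: 1 → 0
  bit 4: 0 → 1
  bit 5: 0 → 1
  bit 6: 0 → 1
  bit 7: 1 → 0
  bit 8: 0 → 1
  bit 9: 0 → 1
  bit 10: 1 → 0
  bit 11: 0 → 1
  bit 12: 1 → 0
  bit 13: 1 → 0
  bit 14: 0 → 1
  bit 15: 0 → 1
= 1010111011010011


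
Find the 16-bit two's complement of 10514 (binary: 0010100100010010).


Original: 0010100100010010
Step 1 - Invert all bits: 1101011011101101
Step 2 - Add 1: 1101011011101101 + 1
= 1101011011101110 (represents -10514)


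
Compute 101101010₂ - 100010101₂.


Align and subtract column by column (LSB to MSB, borrowing when needed):
  101101010
- 100010101
  ---------
  col 0: (0 - 0 borrow-in) - 1 → borrow from next column: (0+2) - 1 = 1, borrow out 1
  col 1: (1 - 1 borrow-in) - 0 → 0 - 0 = 0, borrow out 0
  col 2: (0 - 0 borrow-in) - 1 → borrow from next column: (0+2) - 1 = 1, borrow out 1
  col 3: (1 - 1 borrow-in) - 0 → 0 - 0 = 0, borrow out 0
  col 4: (0 - 0 borrow-in) - 1 → borrow from next column: (0+2) - 1 = 1, borrow out 1
  col 5: (1 - 1 borrow-in) - 0 → 0 - 0 = 0, borrow out 0
  col 6: (1 - 0 borrow-in) - 0 → 1 - 0 = 1, borrow out 0
  col 7: (0 - 0 borrow-in) - 0 → 0 - 0 = 0, borrow out 0
  col 8: (1 - 0 borrow-in) - 1 → 1 - 1 = 0, borrow out 0
Reading bits MSB→LSB: 001010101
Strip leading zeros: 1010101
= 1010101


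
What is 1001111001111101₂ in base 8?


Group into 3-bit groups: 001001111001111101
  001 = 1
  001 = 1
  111 = 7
  001 = 1
  111 = 7
  101 = 5
= 0o117175


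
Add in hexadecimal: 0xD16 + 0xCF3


Align and add column by column (LSB to MSB, each column mod 16 with carry):
  0D16
+ 0CF3
  ----
  col 0: 6(6) + 3(3) + 0 (carry in) = 9 → 9(9), carry out 0
  col 1: 1(1) + F(15) + 0 (carry in) = 16 → 0(0), carry out 1
  col 2: D(13) + C(12) + 1 (carry in) = 26 → A(10), carry out 1
  col 3: 0(0) + 0(0) + 1 (carry in) = 1 → 1(1), carry out 0
Reading digits MSB→LSB: 1A09
Strip leading zeros: 1A09
= 0x1A09


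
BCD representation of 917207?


Each digit → 4-bit binary:
  9 → 1001
  1 → 0001
  7 → 0111
  2 → 0010
  0 → 0000
  7 → 0111
= 1001 0001 0111 0010 0000 0111


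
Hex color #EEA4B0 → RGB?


Hex: #EEA4B0
R = EE₁₆ = 238
G = A4₁₆ = 164
B = B0₁₆ = 176
= RGB(238, 164, 176)


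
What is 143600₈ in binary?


Each octal digit → 3 binary bits:
  1 = 001
  4 = 100
  3 = 011
  6 = 110
  0 = 000
  0 = 000
Concatenate: 001 100 011 110 000 000
= 001100011110000000


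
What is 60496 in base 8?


Divide by 8 repeatedly:
60496 ÷ 8 = 7562 remainder 0
7562 ÷ 8 = 945 remainder 2
945 ÷ 8 = 118 remainder 1
118 ÷ 8 = 14 remainder 6
14 ÷ 8 = 1 remainder 6
1 ÷ 8 = 0 remainder 1
Reading remainders bottom-up:
= 0o166120


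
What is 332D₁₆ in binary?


Each hex digit → 4 binary bits:
  3 = 0011
  3 = 0011
  2 = 0010
  D = 1101
Concatenate: 0011 0011 0010 1101
= 0011001100101101


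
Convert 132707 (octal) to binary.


Each octal digit → 3 binary bits:
  1 = 001
  3 = 011
  2 = 010
  7 = 111
  0 = 000
  7 = 111
Concatenate: 001 011 010 111 000 111
= 001011010111000111


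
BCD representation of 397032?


Each digit → 4-bit binary:
  3 → 0011
  9 → 1001
  7 → 0111
  0 → 0000
  3 → 0011
  2 → 0010
= 0011 1001 0111 0000 0011 0010


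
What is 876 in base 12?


Divide by 12 repeatedly:
876 ÷ 12 = 73 remainder 0
73 ÷ 12 = 6 remainder 1
6 ÷ 12 = 0 remainder 6
Reading remainders bottom-up:
= 610


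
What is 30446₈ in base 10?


Positional values:
Position 0: 6 × 8^0 = 6
Position 1: 4 × 8^1 = 32
Position 2: 4 × 8^2 = 256
Position 3: 0 × 8^3 = 0
Position 4: 3 × 8^4 = 12288
Sum = 6 + 32 + 256 + 0 + 12288
= 12582


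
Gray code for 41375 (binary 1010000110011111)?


Binary: 1010000110011111
Gray code: G = B XOR (B >> 1)
B >> 1 = 0101000011001111
1010000110011111 XOR 0101000011001111:
  1 XOR 0 = 1
  0 XOR 1 = 1
  1 XOR 0 = 1
  0 XOR 1 = 1
  0 XOR 0 = 0
  0 XOR 0 = 0
  0 XOR 0 = 0
  1 XOR 0 = 1
  1 XOR 1 = 0
  0 XOR 1 = 1
  0 XOR 0 = 0
  1 XOR 0 = 1
  1 XOR 1 = 0
  1 XOR 1 = 0
  1 XOR 1 = 0
  1 XOR 1 = 0
= 1111000101010000


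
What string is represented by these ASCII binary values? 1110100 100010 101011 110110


Codes (binary): 1110100 100010 101011 110110
Per-code ASCII lookup:
  1110100 = 116  (range 97-122: lowercase, 116 - 97 = 19) → 't'
  100010 = 34  (special character) → '"'
  101011 = 43  (special character) → '+'
  110110 = 54  (range 48-57: digits, 54 - 48 = 6) → '6'
= 't"+6'


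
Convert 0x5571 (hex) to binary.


Each hex digit → 4 binary bits:
  5 = 0101
  5 = 0101
  7 = 0111
  1 = 0001
Concatenate: 0101 0101 0111 0001
= 0101010101110001


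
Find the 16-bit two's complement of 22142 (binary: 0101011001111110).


Original: 0101011001111110
Step 1 - Invert all bits: 1010100110000001
Step 2 - Add 1: 1010100110000001 + 1
= 1010100110000010 (represents -22142)


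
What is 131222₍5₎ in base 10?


Positional values (base 5):
  2 × 5^0 = 2 × 1 = 2
  2 × 5^1 = 2 × 5 = 10
  2 × 5^2 = 2 × 25 = 50
  1 × 5^3 = 1 × 125 = 125
  3 × 5^4 = 3 × 625 = 1875
  1 × 5^5 = 1 × 3125 = 3125
Sum = 2 + 10 + 50 + 125 + 1875 + 3125
= 5187


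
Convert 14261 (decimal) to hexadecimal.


Divide by 16 repeatedly:
14261 ÷ 16 = 891 remainder 5 (5)
891 ÷ 16 = 55 remainder 11 (B)
55 ÷ 16 = 3 remainder 7 (7)
3 ÷ 16 = 0 remainder 3 (3)
Reading remainders bottom-up:
= 0x37B5


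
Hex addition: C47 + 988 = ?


Align and add column by column (LSB to MSB, each column mod 16 with carry):
  0C47
+ 0988
  ----
  col 0: 7(7) + 8(8) + 0 (carry in) = 15 → F(15), carry out 0
  col 1: 4(4) + 8(8) + 0 (carry in) = 12 → C(12), carry out 0
  col 2: C(12) + 9(9) + 0 (carry in) = 21 → 5(5), carry out 1
  col 3: 0(0) + 0(0) + 1 (carry in) = 1 → 1(1), carry out 0
Reading digits MSB→LSB: 15CF
Strip leading zeros: 15CF
= 0x15CF


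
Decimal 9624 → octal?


Divide by 8 repeatedly:
9624 ÷ 8 = 1203 remainder 0
1203 ÷ 8 = 150 remainder 3
150 ÷ 8 = 18 remainder 6
18 ÷ 8 = 2 remainder 2
2 ÷ 8 = 0 remainder 2
Reading remainders bottom-up:
= 0o22630


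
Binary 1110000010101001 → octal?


Group into 3-bit groups: 001110000010101001
  001 = 1
  110 = 6
  000 = 0
  010 = 2
  101 = 5
  001 = 1
= 0o160251


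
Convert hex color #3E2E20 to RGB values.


Hex: #3E2E20
R = 3E₁₆ = 62
G = 2E₁₆ = 46
B = 20₁₆ = 32
= RGB(62, 46, 32)


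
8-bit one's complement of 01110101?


Original: 01110101
Invert all bits:
  bit 0: 0 → 1
  bit 1: 1 → 0
  bit 2: 1 → 0
  bit 3: 1 → 0
  bit 4: 0 → 1
  bit 5: 1 → 0
  bit 6: 0 → 1
  bit 7: 1 → 0
= 10001010


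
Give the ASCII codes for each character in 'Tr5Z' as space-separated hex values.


String: 'Tr5Z'  (4 characters)
Per-character ASCII lookup:
  'T': uppercase starts at 65: 'T' = 65 + 19 = 84 → 0x54
  'r': lowercase starts at 97: 'r' = 97 + 17 = 114 → 0x72
  '5': digits start at 48: '5' = 48 + 5 = 53 → 0x35
  'Z': uppercase starts at 65: 'Z' = 65 + 25 = 90 → 0x5A
= 0x54 0x72 0x35 0x5A


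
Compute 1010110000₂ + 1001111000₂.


Align and add column by column (LSB to MSB, carry propagating):
  01010110000
+ 01001111000
  -----------
  col 0: 0 + 0 + 0 (carry in) = 0 → bit 0, carry out 0
  col 1: 0 + 0 + 0 (carry in) = 0 → bit 0, carry out 0
  col 2: 0 + 0 + 0 (carry in) = 0 → bit 0, carry out 0
  col 3: 0 + 1 + 0 (carry in) = 1 → bit 1, carry out 0
  col 4: 1 + 1 + 0 (carry in) = 2 → bit 0, carry out 1
  col 5: 1 + 1 + 1 (carry in) = 3 → bit 1, carry out 1
  col 6: 0 + 1 + 1 (carry in) = 2 → bit 0, carry out 1
  col 7: 1 + 0 + 1 (carry in) = 2 → bit 0, carry out 1
  col 8: 0 + 0 + 1 (carry in) = 1 → bit 1, carry out 0
  col 9: 1 + 1 + 0 (carry in) = 2 → bit 0, carry out 1
  col 10: 0 + 0 + 1 (carry in) = 1 → bit 1, carry out 0
Reading bits MSB→LSB: 10100101000
Strip leading zeros: 10100101000
= 10100101000


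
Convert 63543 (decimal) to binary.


Divide by 2 repeatedly:
63543 ÷ 2 = 31771 remainder 1
31771 ÷ 2 = 15885 remainder 1
15885 ÷ 2 = 7942 remainder 1
7942 ÷ 2 = 3971 remainder 0
3971 ÷ 2 = 1985 remainder 1
1985 ÷ 2 = 992 remainder 1
992 ÷ 2 = 496 remainder 0
496 ÷ 2 = 248 remainder 0
248 ÷ 2 = 124 remainder 0
124 ÷ 2 = 62 remainder 0
62 ÷ 2 = 31 remainder 0
31 ÷ 2 = 15 remainder 1
15 ÷ 2 = 7 remainder 1
7 ÷ 2 = 3 remainder 1
3 ÷ 2 = 1 remainder 1
1 ÷ 2 = 0 remainder 1
Reading remainders bottom-up:
= 1111100000110111


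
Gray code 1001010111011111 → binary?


Gray code: 1001010111011111
MSB stays the same: 1
Each subsequent bit = prev_binary XOR current_gray:
  B[1] = 1 XOR 0 = 1
  B[2] = 1 XOR 0 = 1
  B[3] = 1 XOR 1 = 0
  B[4] = 0 XOR 0 = 0
  B[5] = 0 XOR 1 = 1
  B[6] = 1 XOR 0 = 1
  B[7] = 1 XOR 1 = 0
  B[8] = 0 XOR 1 = 1
  B[9] = 1 XOR 1 = 0
  B[10] = 0 XOR 0 = 0
  B[11] = 0 XOR 1 = 1
  B[12] = 1 XOR 1 = 0
  B[13] = 0 XOR 1 = 1
  B[14] = 1 XOR 1 = 0
  B[15] = 0 XOR 1 = 1
= 1110011010010101 (59029 decimal)


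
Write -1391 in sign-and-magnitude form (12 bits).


Sign bit: 1 (negative)
Magnitude: 1391 = 10101101111
= 110101101111


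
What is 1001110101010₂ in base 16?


Group into 4-bit nibbles: 0001001110101010
  0001 = 1
  0011 = 3
  1010 = A
  1010 = A
= 0x13AA


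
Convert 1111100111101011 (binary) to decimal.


Positional values:
Bit 0: 1 × 2^0 = 1
Bit 1: 1 × 2^1 = 2
Bit 3: 1 × 2^3 = 8
Bit 5: 1 × 2^5 = 32
Bit 6: 1 × 2^6 = 64
Bit 7: 1 × 2^7 = 128
Bit 8: 1 × 2^8 = 256
Bit 11: 1 × 2^11 = 2048
Bit 12: 1 × 2^12 = 4096
Bit 13: 1 × 2^13 = 8192
Bit 14: 1 × 2^14 = 16384
Bit 15: 1 × 2^15 = 32768
Sum = 1 + 2 + 8 + 32 + 64 + 128 + 256 + 2048 + 4096 + 8192 + 16384 + 32768
= 63979


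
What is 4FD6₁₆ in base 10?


Positional values:
Position 0: 6 × 16^0 = 6 × 1 = 6
Position 1: D × 16^1 = 13 × 16 = 208
Position 2: F × 16^2 = 15 × 256 = 3840
Position 3: 4 × 16^3 = 4 × 4096 = 16384
Sum = 6 + 208 + 3840 + 16384
= 20438


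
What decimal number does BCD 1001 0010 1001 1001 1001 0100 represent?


Each 4-bit group → digit:
  1001 → 9
  0010 → 2
  1001 → 9
  1001 → 9
  1001 → 9
  0100 → 4
= 929994


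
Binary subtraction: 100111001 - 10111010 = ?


Align and subtract column by column (LSB to MSB, borrowing when needed):
  100111001
- 010111010
  ---------
  col 0: (1 - 0 borrow-in) - 0 → 1 - 0 = 1, borrow out 0
  col 1: (0 - 0 borrow-in) - 1 → borrow from next column: (0+2) - 1 = 1, borrow out 1
  col 2: (0 - 1 borrow-in) - 0 → borrow from next column: (-1+2) - 0 = 1, borrow out 1
  col 3: (1 - 1 borrow-in) - 1 → borrow from next column: (0+2) - 1 = 1, borrow out 1
  col 4: (1 - 1 borrow-in) - 1 → borrow from next column: (0+2) - 1 = 1, borrow out 1
  col 5: (1 - 1 borrow-in) - 1 → borrow from next column: (0+2) - 1 = 1, borrow out 1
  col 6: (0 - 1 borrow-in) - 0 → borrow from next column: (-1+2) - 0 = 1, borrow out 1
  col 7: (0 - 1 borrow-in) - 1 → borrow from next column: (-1+2) - 1 = 0, borrow out 1
  col 8: (1 - 1 borrow-in) - 0 → 0 - 0 = 0, borrow out 0
Reading bits MSB→LSB: 001111111
Strip leading zeros: 1111111
= 1111111


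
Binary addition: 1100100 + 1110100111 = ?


Align and add column by column (LSB to MSB, carry propagating):
  00001100100
+ 01110100111
  -----------
  col 0: 0 + 1 + 0 (carry in) = 1 → bit 1, carry out 0
  col 1: 0 + 1 + 0 (carry in) = 1 → bit 1, carry out 0
  col 2: 1 + 1 + 0 (carry in) = 2 → bit 0, carry out 1
  col 3: 0 + 0 + 1 (carry in) = 1 → bit 1, carry out 0
  col 4: 0 + 0 + 0 (carry in) = 0 → bit 0, carry out 0
  col 5: 1 + 1 + 0 (carry in) = 2 → bit 0, carry out 1
  col 6: 1 + 0 + 1 (carry in) = 2 → bit 0, carry out 1
  col 7: 0 + 1 + 1 (carry in) = 2 → bit 0, carry out 1
  col 8: 0 + 1 + 1 (carry in) = 2 → bit 0, carry out 1
  col 9: 0 + 1 + 1 (carry in) = 2 → bit 0, carry out 1
  col 10: 0 + 0 + 1 (carry in) = 1 → bit 1, carry out 0
Reading bits MSB→LSB: 10000001011
Strip leading zeros: 10000001011
= 10000001011


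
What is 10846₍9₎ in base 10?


Positional values (base 9):
  6 × 9^0 = 6 × 1 = 6
  4 × 9^1 = 4 × 9 = 36
  8 × 9^2 = 8 × 81 = 648
  0 × 9^3 = 0 × 729 = 0
  1 × 9^4 = 1 × 6561 = 6561
Sum = 6 + 36 + 648 + 0 + 6561
= 7251


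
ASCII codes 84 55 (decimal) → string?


Codes (decimal): 84 55
Per-code ASCII lookup:
  84  (range 65-90: uppercase, 84 - 65 = 19) → 'T'
  55  (range 48-57: digits, 55 - 48 = 7) → '7'
= 'T7'


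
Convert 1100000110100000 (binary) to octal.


Group into 3-bit groups: 001100000110100000
  001 = 1
  100 = 4
  000 = 0
  110 = 6
  100 = 4
  000 = 0
= 0o140640


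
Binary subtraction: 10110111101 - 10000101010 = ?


Align and subtract column by column (LSB to MSB, borrowing when needed):
  10110111101
- 10000101010
  -----------
  col 0: (1 - 0 borrow-in) - 0 → 1 - 0 = 1, borrow out 0
  col 1: (0 - 0 borrow-in) - 1 → borrow from next column: (0+2) - 1 = 1, borrow out 1
  col 2: (1 - 1 borrow-in) - 0 → 0 - 0 = 0, borrow out 0
  col 3: (1 - 0 borrow-in) - 1 → 1 - 1 = 0, borrow out 0
  col 4: (1 - 0 borrow-in) - 0 → 1 - 0 = 1, borrow out 0
  col 5: (1 - 0 borrow-in) - 1 → 1 - 1 = 0, borrow out 0
  col 6: (0 - 0 borrow-in) - 0 → 0 - 0 = 0, borrow out 0
  col 7: (1 - 0 borrow-in) - 0 → 1 - 0 = 1, borrow out 0
  col 8: (1 - 0 borrow-in) - 0 → 1 - 0 = 1, borrow out 0
  col 9: (0 - 0 borrow-in) - 0 → 0 - 0 = 0, borrow out 0
  col 10: (1 - 0 borrow-in) - 1 → 1 - 1 = 0, borrow out 0
Reading bits MSB→LSB: 00110010011
Strip leading zeros: 110010011
= 110010011


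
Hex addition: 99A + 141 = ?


Align and add column by column (LSB to MSB, each column mod 16 with carry):
  099A
+ 0141
  ----
  col 0: A(10) + 1(1) + 0 (carry in) = 11 → B(11), carry out 0
  col 1: 9(9) + 4(4) + 0 (carry in) = 13 → D(13), carry out 0
  col 2: 9(9) + 1(1) + 0 (carry in) = 10 → A(10), carry out 0
  col 3: 0(0) + 0(0) + 0 (carry in) = 0 → 0(0), carry out 0
Reading digits MSB→LSB: 0ADB
Strip leading zeros: ADB
= 0xADB


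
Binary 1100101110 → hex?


Group into 4-bit nibbles: 001100101110
  0011 = 3
  0010 = 2
  1110 = E
= 0x32E


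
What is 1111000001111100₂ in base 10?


Positional values:
Bit 2: 1 × 2^2 = 4
Bit 3: 1 × 2^3 = 8
Bit 4: 1 × 2^4 = 16
Bit 5: 1 × 2^5 = 32
Bit 6: 1 × 2^6 = 64
Bit 12: 1 × 2^12 = 4096
Bit 13: 1 × 2^13 = 8192
Bit 14: 1 × 2^14 = 16384
Bit 15: 1 × 2^15 = 32768
Sum = 4 + 8 + 16 + 32 + 64 + 4096 + 8192 + 16384 + 32768
= 61564


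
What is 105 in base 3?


Divide by 3 repeatedly:
105 ÷ 3 = 35 remainder 0
35 ÷ 3 = 11 remainder 2
11 ÷ 3 = 3 remainder 2
3 ÷ 3 = 1 remainder 0
1 ÷ 3 = 0 remainder 1
Reading remainders bottom-up:
= 10220


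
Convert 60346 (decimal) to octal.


Divide by 8 repeatedly:
60346 ÷ 8 = 7543 remainder 2
7543 ÷ 8 = 942 remainder 7
942 ÷ 8 = 117 remainder 6
117 ÷ 8 = 14 remainder 5
14 ÷ 8 = 1 remainder 6
1 ÷ 8 = 0 remainder 1
Reading remainders bottom-up:
= 0o165672


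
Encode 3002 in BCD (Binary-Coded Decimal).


Each digit → 4-bit binary:
  3 → 0011
  0 → 0000
  0 → 0000
  2 → 0010
= 0011 0000 0000 0010


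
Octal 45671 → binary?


Each octal digit → 3 binary bits:
  4 = 100
  5 = 101
  6 = 110
  7 = 111
  1 = 001
Concatenate: 100 101 110 111 001
= 100101110111001


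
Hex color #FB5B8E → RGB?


Hex: #FB5B8E
R = FB₁₆ = 251
G = 5B₁₆ = 91
B = 8E₁₆ = 142
= RGB(251, 91, 142)


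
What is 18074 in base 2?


Divide by 2 repeatedly:
18074 ÷ 2 = 9037 remainder 0
9037 ÷ 2 = 4518 remainder 1
4518 ÷ 2 = 2259 remainder 0
2259 ÷ 2 = 1129 remainder 1
1129 ÷ 2 = 564 remainder 1
564 ÷ 2 = 282 remainder 0
282 ÷ 2 = 141 remainder 0
141 ÷ 2 = 70 remainder 1
70 ÷ 2 = 35 remainder 0
35 ÷ 2 = 17 remainder 1
17 ÷ 2 = 8 remainder 1
8 ÷ 2 = 4 remainder 0
4 ÷ 2 = 2 remainder 0
2 ÷ 2 = 1 remainder 0
1 ÷ 2 = 0 remainder 1
Reading remainders bottom-up:
= 100011010011010


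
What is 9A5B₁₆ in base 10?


Positional values:
Position 0: B × 16^0 = 11 × 1 = 11
Position 1: 5 × 16^1 = 5 × 16 = 80
Position 2: A × 16^2 = 10 × 256 = 2560
Position 3: 9 × 16^3 = 9 × 4096 = 36864
Sum = 11 + 80 + 2560 + 36864
= 39515


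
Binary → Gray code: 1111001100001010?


Binary: 1111001100001010
Gray code: G = B XOR (B >> 1)
B >> 1 = 0111100110000101
1111001100001010 XOR 0111100110000101:
  1 XOR 0 = 1
  1 XOR 1 = 0
  1 XOR 1 = 0
  1 XOR 1 = 0
  0 XOR 1 = 1
  0 XOR 0 = 0
  1 XOR 0 = 1
  1 XOR 1 = 0
  0 XOR 1 = 1
  0 XOR 0 = 0
  0 XOR 0 = 0
  0 XOR 0 = 0
  1 XOR 0 = 1
  0 XOR 1 = 1
  1 XOR 0 = 1
  0 XOR 1 = 1
= 1000101010001111


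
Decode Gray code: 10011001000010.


Gray code: 10011001000010
MSB stays the same: 1
Each subsequent bit = prev_binary XOR current_gray:
  B[1] = 1 XOR 0 = 1
  B[2] = 1 XOR 0 = 1
  B[3] = 1 XOR 1 = 0
  B[4] = 0 XOR 1 = 1
  B[5] = 1 XOR 0 = 1
  B[6] = 1 XOR 0 = 1
  B[7] = 1 XOR 1 = 0
  B[8] = 0 XOR 0 = 0
  B[9] = 0 XOR 0 = 0
  B[10] = 0 XOR 0 = 0
  B[11] = 0 XOR 0 = 0
  B[12] = 0 XOR 1 = 1
  B[13] = 1 XOR 0 = 1
= 11101110000011 (15235 decimal)


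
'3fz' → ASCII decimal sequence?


String: '3fz'  (3 characters)
Per-character ASCII lookup:
  '3': digits start at 48: '3' = 48 + 3 = 51
  'f': lowercase starts at 97: 'f' = 97 + 5 = 102
  'z': lowercase starts at 97: 'z' = 97 + 25 = 122
= 51 102 122


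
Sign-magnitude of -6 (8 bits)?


Sign bit: 1 (negative)
Magnitude: 6 = 0000110
= 10000110


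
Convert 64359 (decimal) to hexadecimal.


Divide by 16 repeatedly:
64359 ÷ 16 = 4022 remainder 7 (7)
4022 ÷ 16 = 251 remainder 6 (6)
251 ÷ 16 = 15 remainder 11 (B)
15 ÷ 16 = 0 remainder 15 (F)
Reading remainders bottom-up:
= 0xFB67


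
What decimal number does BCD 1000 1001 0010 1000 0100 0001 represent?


Each 4-bit group → digit:
  1000 → 8
  1001 → 9
  0010 → 2
  1000 → 8
  0100 → 4
  0001 → 1
= 892841


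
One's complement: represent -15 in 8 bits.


Original: 00001111
Invert all bits:
  bit 0: 0 → 1
  bit 1: 0 → 1
  bit 2: 0 → 1
  bit 3: 0 → 1
  bit 4: 1 → 0
  bit 5: 1 → 0
  bit 6: 1 → 0
  bit 7: 1 → 0
= 11110000


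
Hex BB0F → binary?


Each hex digit → 4 binary bits:
  B = 1011
  B = 1011
  0 = 0000
  F = 1111
Concatenate: 1011 1011 0000 1111
= 1011101100001111


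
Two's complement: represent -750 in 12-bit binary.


Original: 001011101110
Step 1 - Invert all bits: 110100010001
Step 2 - Add 1: 110100010001 + 1
= 110100010010 (represents -750)


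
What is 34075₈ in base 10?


Positional values:
Position 0: 5 × 8^0 = 5
Position 1: 7 × 8^1 = 56
Position 2: 0 × 8^2 = 0
Position 3: 4 × 8^3 = 2048
Position 4: 3 × 8^4 = 12288
Sum = 5 + 56 + 0 + 2048 + 12288
= 14397


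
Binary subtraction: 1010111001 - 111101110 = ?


Align and subtract column by column (LSB to MSB, borrowing when needed):
  1010111001
- 0111101110
  ----------
  col 0: (1 - 0 borrow-in) - 0 → 1 - 0 = 1, borrow out 0
  col 1: (0 - 0 borrow-in) - 1 → borrow from next column: (0+2) - 1 = 1, borrow out 1
  col 2: (0 - 1 borrow-in) - 1 → borrow from next column: (-1+2) - 1 = 0, borrow out 1
  col 3: (1 - 1 borrow-in) - 1 → borrow from next column: (0+2) - 1 = 1, borrow out 1
  col 4: (1 - 1 borrow-in) - 0 → 0 - 0 = 0, borrow out 0
  col 5: (1 - 0 borrow-in) - 1 → 1 - 1 = 0, borrow out 0
  col 6: (0 - 0 borrow-in) - 1 → borrow from next column: (0+2) - 1 = 1, borrow out 1
  col 7: (1 - 1 borrow-in) - 1 → borrow from next column: (0+2) - 1 = 1, borrow out 1
  col 8: (0 - 1 borrow-in) - 1 → borrow from next column: (-1+2) - 1 = 0, borrow out 1
  col 9: (1 - 1 borrow-in) - 0 → 0 - 0 = 0, borrow out 0
Reading bits MSB→LSB: 0011001011
Strip leading zeros: 11001011
= 11001011


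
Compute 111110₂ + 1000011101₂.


Align and add column by column (LSB to MSB, carry propagating):
  00000111110
+ 01000011101
  -----------
  col 0: 0 + 1 + 0 (carry in) = 1 → bit 1, carry out 0
  col 1: 1 + 0 + 0 (carry in) = 1 → bit 1, carry out 0
  col 2: 1 + 1 + 0 (carry in) = 2 → bit 0, carry out 1
  col 3: 1 + 1 + 1 (carry in) = 3 → bit 1, carry out 1
  col 4: 1 + 1 + 1 (carry in) = 3 → bit 1, carry out 1
  col 5: 1 + 0 + 1 (carry in) = 2 → bit 0, carry out 1
  col 6: 0 + 0 + 1 (carry in) = 1 → bit 1, carry out 0
  col 7: 0 + 0 + 0 (carry in) = 0 → bit 0, carry out 0
  col 8: 0 + 0 + 0 (carry in) = 0 → bit 0, carry out 0
  col 9: 0 + 1 + 0 (carry in) = 1 → bit 1, carry out 0
  col 10: 0 + 0 + 0 (carry in) = 0 → bit 0, carry out 0
Reading bits MSB→LSB: 01001011011
Strip leading zeros: 1001011011
= 1001011011


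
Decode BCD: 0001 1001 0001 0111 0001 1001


Each 4-bit group → digit:
  0001 → 1
  1001 → 9
  0001 → 1
  0111 → 7
  0001 → 1
  1001 → 9
= 191719


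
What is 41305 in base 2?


Divide by 2 repeatedly:
41305 ÷ 2 = 20652 remainder 1
20652 ÷ 2 = 10326 remainder 0
10326 ÷ 2 = 5163 remainder 0
5163 ÷ 2 = 2581 remainder 1
2581 ÷ 2 = 1290 remainder 1
1290 ÷ 2 = 645 remainder 0
645 ÷ 2 = 322 remainder 1
322 ÷ 2 = 161 remainder 0
161 ÷ 2 = 80 remainder 1
80 ÷ 2 = 40 remainder 0
40 ÷ 2 = 20 remainder 0
20 ÷ 2 = 10 remainder 0
10 ÷ 2 = 5 remainder 0
5 ÷ 2 = 2 remainder 1
2 ÷ 2 = 1 remainder 0
1 ÷ 2 = 0 remainder 1
Reading remainders bottom-up:
= 1010000101011001


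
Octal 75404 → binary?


Each octal digit → 3 binary bits:
  7 = 111
  5 = 101
  4 = 100
  0 = 000
  4 = 100
Concatenate: 111 101 100 000 100
= 111101100000100


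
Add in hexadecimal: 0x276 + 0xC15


Align and add column by column (LSB to MSB, each column mod 16 with carry):
  0276
+ 0C15
  ----
  col 0: 6(6) + 5(5) + 0 (carry in) = 11 → B(11), carry out 0
  col 1: 7(7) + 1(1) + 0 (carry in) = 8 → 8(8), carry out 0
  col 2: 2(2) + C(12) + 0 (carry in) = 14 → E(14), carry out 0
  col 3: 0(0) + 0(0) + 0 (carry in) = 0 → 0(0), carry out 0
Reading digits MSB→LSB: 0E8B
Strip leading zeros: E8B
= 0xE8B


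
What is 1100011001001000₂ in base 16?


Group into 4-bit nibbles: 1100011001001000
  1100 = C
  0110 = 6
  0100 = 4
  1000 = 8
= 0xC648


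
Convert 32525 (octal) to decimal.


Positional values:
Position 0: 5 × 8^0 = 5
Position 1: 2 × 8^1 = 16
Position 2: 5 × 8^2 = 320
Position 3: 2 × 8^3 = 1024
Position 4: 3 × 8^4 = 12288
Sum = 5 + 16 + 320 + 1024 + 12288
= 13653


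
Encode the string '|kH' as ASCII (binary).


String: '|kH'  (3 characters)
Per-character ASCII lookup:
  '|': special character: '|' = 124 → 1111100
  'k': lowercase starts at 97: 'k' = 97 + 10 = 107 → 1101011
  'H': uppercase starts at 65: 'H' = 65 + 7 = 72 → 1001000
= 1111100 1101011 1001000


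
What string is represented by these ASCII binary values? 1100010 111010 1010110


Codes (binary): 1100010 111010 1010110
Per-code ASCII lookup:
  1100010 = 98  (range 97-122: lowercase, 98 - 97 = 1) → 'b'
  111010 = 58  (special character) → ':'
  1010110 = 86  (range 65-90: uppercase, 86 - 65 = 21) → 'V'
= 'b:V'


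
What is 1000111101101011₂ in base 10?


Positional values:
Bit 0: 1 × 2^0 = 1
Bit 1: 1 × 2^1 = 2
Bit 3: 1 × 2^3 = 8
Bit 5: 1 × 2^5 = 32
Bit 6: 1 × 2^6 = 64
Bit 8: 1 × 2^8 = 256
Bit 9: 1 × 2^9 = 512
Bit 10: 1 × 2^10 = 1024
Bit 11: 1 × 2^11 = 2048
Bit 15: 1 × 2^15 = 32768
Sum = 1 + 2 + 8 + 32 + 64 + 256 + 512 + 1024 + 2048 + 32768
= 36715


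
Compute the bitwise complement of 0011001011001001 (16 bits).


Original: 0011001011001001
Invert all bits:
  bit 0: 0 → 1
  bit 1: 0 → 1
  bit 2: 1 → 0
  bit 3: 1 → 0
  bit 4: 0 → 1
  bit 5: 0 → 1
  bit 6: 1 → 0
  bit 7: 0 → 1
  bit 8: 1 → 0
  bit 9: 1 → 0
  bit 10: 0 → 1
  bit 11: 0 → 1
  bit 12: 1 → 0
  bit 13: 0 → 1
  bit 14: 0 → 1
  bit 15: 1 → 0
= 1100110100110110


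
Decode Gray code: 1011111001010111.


Gray code: 1011111001010111
MSB stays the same: 1
Each subsequent bit = prev_binary XOR current_gray:
  B[1] = 1 XOR 0 = 1
  B[2] = 1 XOR 1 = 0
  B[3] = 0 XOR 1 = 1
  B[4] = 1 XOR 1 = 0
  B[5] = 0 XOR 1 = 1
  B[6] = 1 XOR 1 = 0
  B[7] = 0 XOR 0 = 0
  B[8] = 0 XOR 0 = 0
  B[9] = 0 XOR 1 = 1
  B[10] = 1 XOR 0 = 1
  B[11] = 1 XOR 1 = 0
  B[12] = 0 XOR 0 = 0
  B[13] = 0 XOR 1 = 1
  B[14] = 1 XOR 1 = 0
  B[15] = 0 XOR 1 = 1
= 1101010001100101 (54373 decimal)


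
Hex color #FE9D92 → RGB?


Hex: #FE9D92
R = FE₁₆ = 254
G = 9D₁₆ = 157
B = 92₁₆ = 146
= RGB(254, 157, 146)


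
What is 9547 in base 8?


Divide by 8 repeatedly:
9547 ÷ 8 = 1193 remainder 3
1193 ÷ 8 = 149 remainder 1
149 ÷ 8 = 18 remainder 5
18 ÷ 8 = 2 remainder 2
2 ÷ 8 = 0 remainder 2
Reading remainders bottom-up:
= 0o22513


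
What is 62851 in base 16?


Divide by 16 repeatedly:
62851 ÷ 16 = 3928 remainder 3 (3)
3928 ÷ 16 = 245 remainder 8 (8)
245 ÷ 16 = 15 remainder 5 (5)
15 ÷ 16 = 0 remainder 15 (F)
Reading remainders bottom-up:
= 0xF583


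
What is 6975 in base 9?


Divide by 9 repeatedly:
6975 ÷ 9 = 775 remainder 0
775 ÷ 9 = 86 remainder 1
86 ÷ 9 = 9 remainder 5
9 ÷ 9 = 1 remainder 0
1 ÷ 9 = 0 remainder 1
Reading remainders bottom-up:
= 10510


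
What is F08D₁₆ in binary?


Each hex digit → 4 binary bits:
  F = 1111
  0 = 0000
  8 = 1000
  D = 1101
Concatenate: 1111 0000 1000 1101
= 1111000010001101


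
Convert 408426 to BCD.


Each digit → 4-bit binary:
  4 → 0100
  0 → 0000
  8 → 1000
  4 → 0100
  2 → 0010
  6 → 0110
= 0100 0000 1000 0100 0010 0110


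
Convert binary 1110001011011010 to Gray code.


Binary: 1110001011011010
Gray code: G = B XOR (B >> 1)
B >> 1 = 0111000101101101
1110001011011010 XOR 0111000101101101:
  1 XOR 0 = 1
  1 XOR 1 = 0
  1 XOR 1 = 0
  0 XOR 1 = 1
  0 XOR 0 = 0
  0 XOR 0 = 0
  1 XOR 0 = 1
  0 XOR 1 = 1
  1 XOR 0 = 1
  1 XOR 1 = 0
  0 XOR 1 = 1
  1 XOR 0 = 1
  1 XOR 1 = 0
  0 XOR 1 = 1
  1 XOR 0 = 1
  0 XOR 1 = 1
= 1001001110110111


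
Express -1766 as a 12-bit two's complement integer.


Original: 011011100110
Step 1 - Invert all bits: 100100011001
Step 2 - Add 1: 100100011001 + 1
= 100100011010 (represents -1766)


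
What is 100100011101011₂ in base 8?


Group into 3-bit groups: 100100011101011
  100 = 4
  100 = 4
  011 = 3
  101 = 5
  011 = 3
= 0o44353


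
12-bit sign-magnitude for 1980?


Sign bit: 0 (positive)
Magnitude: 1980 = 11110111100
= 011110111100


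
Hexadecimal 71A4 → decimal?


Positional values:
Position 0: 4 × 16^0 = 4 × 1 = 4
Position 1: A × 16^1 = 10 × 16 = 160
Position 2: 1 × 16^2 = 1 × 256 = 256
Position 3: 7 × 16^3 = 7 × 4096 = 28672
Sum = 4 + 160 + 256 + 28672
= 29092


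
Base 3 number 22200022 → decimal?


Positional values (base 3):
  2 × 3^0 = 2 × 1 = 2
  2 × 3^1 = 2 × 3 = 6
  0 × 3^2 = 0 × 9 = 0
  0 × 3^3 = 0 × 27 = 0
  0 × 3^4 = 0 × 81 = 0
  2 × 3^5 = 2 × 243 = 486
  2 × 3^6 = 2 × 729 = 1458
  2 × 3^7 = 2 × 2187 = 4374
Sum = 2 + 6 + 0 + 0 + 0 + 486 + 1458 + 4374
= 6326


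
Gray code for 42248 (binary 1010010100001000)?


Binary: 1010010100001000
Gray code: G = B XOR (B >> 1)
B >> 1 = 0101001010000100
1010010100001000 XOR 0101001010000100:
  1 XOR 0 = 1
  0 XOR 1 = 1
  1 XOR 0 = 1
  0 XOR 1 = 1
  0 XOR 0 = 0
  1 XOR 0 = 1
  0 XOR 1 = 1
  1 XOR 0 = 1
  0 XOR 1 = 1
  0 XOR 0 = 0
  0 XOR 0 = 0
  0 XOR 0 = 0
  1 XOR 0 = 1
  0 XOR 1 = 1
  0 XOR 0 = 0
  0 XOR 0 = 0
= 1111011110001100


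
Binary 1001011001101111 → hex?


Group into 4-bit nibbles: 1001011001101111
  1001 = 9
  0110 = 6
  0110 = 6
  1111 = F
= 0x966F


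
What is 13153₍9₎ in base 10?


Positional values (base 9):
  3 × 9^0 = 3 × 1 = 3
  5 × 9^1 = 5 × 9 = 45
  1 × 9^2 = 1 × 81 = 81
  3 × 9^3 = 3 × 729 = 2187
  1 × 9^4 = 1 × 6561 = 6561
Sum = 3 + 45 + 81 + 2187 + 6561
= 8877


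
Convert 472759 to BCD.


Each digit → 4-bit binary:
  4 → 0100
  7 → 0111
  2 → 0010
  7 → 0111
  5 → 0101
  9 → 1001
= 0100 0111 0010 0111 0101 1001


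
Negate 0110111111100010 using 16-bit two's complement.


Original: 0110111111100010
Step 1 - Invert all bits: 1001000000011101
Step 2 - Add 1: 1001000000011101 + 1
= 1001000000011110 (represents -28642)


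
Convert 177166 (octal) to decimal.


Positional values:
Position 0: 6 × 8^0 = 6
Position 1: 6 × 8^1 = 48
Position 2: 1 × 8^2 = 64
Position 3: 7 × 8^3 = 3584
Position 4: 7 × 8^4 = 28672
Position 5: 1 × 8^5 = 32768
Sum = 6 + 48 + 64 + 3584 + 28672 + 32768
= 65142


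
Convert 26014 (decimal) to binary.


Divide by 2 repeatedly:
26014 ÷ 2 = 13007 remainder 0
13007 ÷ 2 = 6503 remainder 1
6503 ÷ 2 = 3251 remainder 1
3251 ÷ 2 = 1625 remainder 1
1625 ÷ 2 = 812 remainder 1
812 ÷ 2 = 406 remainder 0
406 ÷ 2 = 203 remainder 0
203 ÷ 2 = 101 remainder 1
101 ÷ 2 = 50 remainder 1
50 ÷ 2 = 25 remainder 0
25 ÷ 2 = 12 remainder 1
12 ÷ 2 = 6 remainder 0
6 ÷ 2 = 3 remainder 0
3 ÷ 2 = 1 remainder 1
1 ÷ 2 = 0 remainder 1
Reading remainders bottom-up:
= 110010110011110


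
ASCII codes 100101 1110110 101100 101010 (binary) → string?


Codes (binary): 100101 1110110 101100 101010
Per-code ASCII lookup:
  100101 = 37  (special character) → '%'
  1110110 = 118  (range 97-122: lowercase, 118 - 97 = 21) → 'v'
  101100 = 44  (special character) → ','
  101010 = 42  (special character) → '*'
= '%v,*'


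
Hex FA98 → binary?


Each hex digit → 4 binary bits:
  F = 1111
  A = 1010
  9 = 1001
  8 = 1000
Concatenate: 1111 1010 1001 1000
= 1111101010011000


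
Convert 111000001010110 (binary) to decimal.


Positional values:
Bit 1: 1 × 2^1 = 2
Bit 2: 1 × 2^2 = 4
Bit 4: 1 × 2^4 = 16
Bit 6: 1 × 2^6 = 64
Bit 12: 1 × 2^12 = 4096
Bit 13: 1 × 2^13 = 8192
Bit 14: 1 × 2^14 = 16384
Sum = 2 + 4 + 16 + 64 + 4096 + 8192 + 16384
= 28758


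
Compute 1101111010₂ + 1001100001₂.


Align and add column by column (LSB to MSB, carry propagating):
  01101111010
+ 01001100001
  -----------
  col 0: 0 + 1 + 0 (carry in) = 1 → bit 1, carry out 0
  col 1: 1 + 0 + 0 (carry in) = 1 → bit 1, carry out 0
  col 2: 0 + 0 + 0 (carry in) = 0 → bit 0, carry out 0
  col 3: 1 + 0 + 0 (carry in) = 1 → bit 1, carry out 0
  col 4: 1 + 0 + 0 (carry in) = 1 → bit 1, carry out 0
  col 5: 1 + 1 + 0 (carry in) = 2 → bit 0, carry out 1
  col 6: 1 + 1 + 1 (carry in) = 3 → bit 1, carry out 1
  col 7: 0 + 0 + 1 (carry in) = 1 → bit 1, carry out 0
  col 8: 1 + 0 + 0 (carry in) = 1 → bit 1, carry out 0
  col 9: 1 + 1 + 0 (carry in) = 2 → bit 0, carry out 1
  col 10: 0 + 0 + 1 (carry in) = 1 → bit 1, carry out 0
Reading bits MSB→LSB: 10111011011
Strip leading zeros: 10111011011
= 10111011011


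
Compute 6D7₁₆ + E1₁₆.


Align and add column by column (LSB to MSB, each column mod 16 with carry):
  06D7
+ 00E1
  ----
  col 0: 7(7) + 1(1) + 0 (carry in) = 8 → 8(8), carry out 0
  col 1: D(13) + E(14) + 0 (carry in) = 27 → B(11), carry out 1
  col 2: 6(6) + 0(0) + 1 (carry in) = 7 → 7(7), carry out 0
  col 3: 0(0) + 0(0) + 0 (carry in) = 0 → 0(0), carry out 0
Reading digits MSB→LSB: 07B8
Strip leading zeros: 7B8
= 0x7B8


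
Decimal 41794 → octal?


Divide by 8 repeatedly:
41794 ÷ 8 = 5224 remainder 2
5224 ÷ 8 = 653 remainder 0
653 ÷ 8 = 81 remainder 5
81 ÷ 8 = 10 remainder 1
10 ÷ 8 = 1 remainder 2
1 ÷ 8 = 0 remainder 1
Reading remainders bottom-up:
= 0o121502


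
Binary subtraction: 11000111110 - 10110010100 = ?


Align and subtract column by column (LSB to MSB, borrowing when needed):
  11000111110
- 10110010100
  -----------
  col 0: (0 - 0 borrow-in) - 0 → 0 - 0 = 0, borrow out 0
  col 1: (1 - 0 borrow-in) - 0 → 1 - 0 = 1, borrow out 0
  col 2: (1 - 0 borrow-in) - 1 → 1 - 1 = 0, borrow out 0
  col 3: (1 - 0 borrow-in) - 0 → 1 - 0 = 1, borrow out 0
  col 4: (1 - 0 borrow-in) - 1 → 1 - 1 = 0, borrow out 0
  col 5: (1 - 0 borrow-in) - 0 → 1 - 0 = 1, borrow out 0
  col 6: (0 - 0 borrow-in) - 0 → 0 - 0 = 0, borrow out 0
  col 7: (0 - 0 borrow-in) - 1 → borrow from next column: (0+2) - 1 = 1, borrow out 1
  col 8: (0 - 1 borrow-in) - 1 → borrow from next column: (-1+2) - 1 = 0, borrow out 1
  col 9: (1 - 1 borrow-in) - 0 → 0 - 0 = 0, borrow out 0
  col 10: (1 - 0 borrow-in) - 1 → 1 - 1 = 0, borrow out 0
Reading bits MSB→LSB: 00010101010
Strip leading zeros: 10101010
= 10101010


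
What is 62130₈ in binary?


Each octal digit → 3 binary bits:
  6 = 110
  2 = 010
  1 = 001
  3 = 011
  0 = 000
Concatenate: 110 010 001 011 000
= 110010001011000


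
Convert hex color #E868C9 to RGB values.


Hex: #E868C9
R = E8₁₆ = 232
G = 68₁₆ = 104
B = C9₁₆ = 201
= RGB(232, 104, 201)


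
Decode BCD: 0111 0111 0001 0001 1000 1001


Each 4-bit group → digit:
  0111 → 7
  0111 → 7
  0001 → 1
  0001 → 1
  1000 → 8
  1001 → 9
= 771189


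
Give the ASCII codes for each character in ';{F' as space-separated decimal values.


String: ';{F'  (3 characters)
Per-character ASCII lookup:
  ';': special character: ';' = 59
  '{': special character: '{' = 123
  'F': uppercase starts at 65: 'F' = 65 + 5 = 70
= 59 123 70


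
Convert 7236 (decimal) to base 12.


Divide by 12 repeatedly:
7236 ÷ 12 = 603 remainder 0
603 ÷ 12 = 50 remainder 3
50 ÷ 12 = 4 remainder 2
4 ÷ 12 = 0 remainder 4
Reading remainders bottom-up:
= 4230


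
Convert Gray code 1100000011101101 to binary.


Gray code: 1100000011101101
MSB stays the same: 1
Each subsequent bit = prev_binary XOR current_gray:
  B[1] = 1 XOR 1 = 0
  B[2] = 0 XOR 0 = 0
  B[3] = 0 XOR 0 = 0
  B[4] = 0 XOR 0 = 0
  B[5] = 0 XOR 0 = 0
  B[6] = 0 XOR 0 = 0
  B[7] = 0 XOR 0 = 0
  B[8] = 0 XOR 1 = 1
  B[9] = 1 XOR 1 = 0
  B[10] = 0 XOR 1 = 1
  B[11] = 1 XOR 0 = 1
  B[12] = 1 XOR 1 = 0
  B[13] = 0 XOR 1 = 1
  B[14] = 1 XOR 0 = 1
  B[15] = 1 XOR 1 = 0
= 1000000010110110 (32950 decimal)


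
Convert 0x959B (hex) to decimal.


Positional values:
Position 0: B × 16^0 = 11 × 1 = 11
Position 1: 9 × 16^1 = 9 × 16 = 144
Position 2: 5 × 16^2 = 5 × 256 = 1280
Position 3: 9 × 16^3 = 9 × 4096 = 36864
Sum = 11 + 144 + 1280 + 36864
= 38299


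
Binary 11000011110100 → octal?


Group into 3-bit groups: 011000011110100
  011 = 3
  000 = 0
  011 = 3
  110 = 6
  100 = 4
= 0o30364


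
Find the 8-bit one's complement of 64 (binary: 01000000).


Original: 01000000
Invert all bits:
  bit 0: 0 → 1
  bit 1: 1 → 0
  bit 2: 0 → 1
  bit 3: 0 → 1
  bit 4: 0 → 1
  bit 5: 0 → 1
  bit 6: 0 → 1
  bit 7: 0 → 1
= 10111111


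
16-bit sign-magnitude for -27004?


Sign bit: 1 (negative)
Magnitude: 27004 = 110100101111100
= 1110100101111100


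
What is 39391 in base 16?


Divide by 16 repeatedly:
39391 ÷ 16 = 2461 remainder 15 (F)
2461 ÷ 16 = 153 remainder 13 (D)
153 ÷ 16 = 9 remainder 9 (9)
9 ÷ 16 = 0 remainder 9 (9)
Reading remainders bottom-up:
= 0x99DF


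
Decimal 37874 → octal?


Divide by 8 repeatedly:
37874 ÷ 8 = 4734 remainder 2
4734 ÷ 8 = 591 remainder 6
591 ÷ 8 = 73 remainder 7
73 ÷ 8 = 9 remainder 1
9 ÷ 8 = 1 remainder 1
1 ÷ 8 = 0 remainder 1
Reading remainders bottom-up:
= 0o111762


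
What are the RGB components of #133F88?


Hex: #133F88
R = 13₁₆ = 19
G = 3F₁₆ = 63
B = 88₁₆ = 136
= RGB(19, 63, 136)


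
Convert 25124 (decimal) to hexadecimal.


Divide by 16 repeatedly:
25124 ÷ 16 = 1570 remainder 4 (4)
1570 ÷ 16 = 98 remainder 2 (2)
98 ÷ 16 = 6 remainder 2 (2)
6 ÷ 16 = 0 remainder 6 (6)
Reading remainders bottom-up:
= 0x6224


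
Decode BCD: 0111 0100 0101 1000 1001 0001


Each 4-bit group → digit:
  0111 → 7
  0100 → 4
  0101 → 5
  1000 → 8
  1001 → 9
  0001 → 1
= 745891


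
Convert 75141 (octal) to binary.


Each octal digit → 3 binary bits:
  7 = 111
  5 = 101
  1 = 001
  4 = 100
  1 = 001
Concatenate: 111 101 001 100 001
= 111101001100001


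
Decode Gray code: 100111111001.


Gray code: 100111111001
MSB stays the same: 1
Each subsequent bit = prev_binary XOR current_gray:
  B[1] = 1 XOR 0 = 1
  B[2] = 1 XOR 0 = 1
  B[3] = 1 XOR 1 = 0
  B[4] = 0 XOR 1 = 1
  B[5] = 1 XOR 1 = 0
  B[6] = 0 XOR 1 = 1
  B[7] = 1 XOR 1 = 0
  B[8] = 0 XOR 1 = 1
  B[9] = 1 XOR 0 = 1
  B[10] = 1 XOR 0 = 1
  B[11] = 1 XOR 1 = 0
= 111010101110 (3758 decimal)


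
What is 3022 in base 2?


Divide by 2 repeatedly:
3022 ÷ 2 = 1511 remainder 0
1511 ÷ 2 = 755 remainder 1
755 ÷ 2 = 377 remainder 1
377 ÷ 2 = 188 remainder 1
188 ÷ 2 = 94 remainder 0
94 ÷ 2 = 47 remainder 0
47 ÷ 2 = 23 remainder 1
23 ÷ 2 = 11 remainder 1
11 ÷ 2 = 5 remainder 1
5 ÷ 2 = 2 remainder 1
2 ÷ 2 = 1 remainder 0
1 ÷ 2 = 0 remainder 1
Reading remainders bottom-up:
= 101111001110


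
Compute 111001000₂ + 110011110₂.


Align and add column by column (LSB to MSB, carry propagating):
  0111001000
+ 0110011110
  ----------
  col 0: 0 + 0 + 0 (carry in) = 0 → bit 0, carry out 0
  col 1: 0 + 1 + 0 (carry in) = 1 → bit 1, carry out 0
  col 2: 0 + 1 + 0 (carry in) = 1 → bit 1, carry out 0
  col 3: 1 + 1 + 0 (carry in) = 2 → bit 0, carry out 1
  col 4: 0 + 1 + 1 (carry in) = 2 → bit 0, carry out 1
  col 5: 0 + 0 + 1 (carry in) = 1 → bit 1, carry out 0
  col 6: 1 + 0 + 0 (carry in) = 1 → bit 1, carry out 0
  col 7: 1 + 1 + 0 (carry in) = 2 → bit 0, carry out 1
  col 8: 1 + 1 + 1 (carry in) = 3 → bit 1, carry out 1
  col 9: 0 + 0 + 1 (carry in) = 1 → bit 1, carry out 0
Reading bits MSB→LSB: 1101100110
Strip leading zeros: 1101100110
= 1101100110
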